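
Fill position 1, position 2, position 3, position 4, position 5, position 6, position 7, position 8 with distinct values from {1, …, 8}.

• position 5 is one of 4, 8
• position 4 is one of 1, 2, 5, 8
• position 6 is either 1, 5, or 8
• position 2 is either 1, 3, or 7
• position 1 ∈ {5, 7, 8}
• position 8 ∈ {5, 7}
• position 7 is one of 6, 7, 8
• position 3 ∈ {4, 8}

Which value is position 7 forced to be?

6

The 8 variables draw from only 8 values {1, 2, 3, 4, 5, 6, 7, 8}, so each is used; only position 4 can be 2, hence position 4 = 2.
The 7 still-open variables together cover exactly {1, 3, 4, 5, 6, 7, 8} — 7 values for 7 variables — and 3 appears only in position 2's list, so position 2 = 3.
Among the 6 still-open variables, 1 fits only position 6 (and all 6 values in {1, 4, 5, 6, 7, 8} must be used), so position 6 = 1.
The 5 still-open variables draw from only 5 values {4, 5, 6, 7, 8}, so each is used; only position 7 can be 6, hence position 7 = 6.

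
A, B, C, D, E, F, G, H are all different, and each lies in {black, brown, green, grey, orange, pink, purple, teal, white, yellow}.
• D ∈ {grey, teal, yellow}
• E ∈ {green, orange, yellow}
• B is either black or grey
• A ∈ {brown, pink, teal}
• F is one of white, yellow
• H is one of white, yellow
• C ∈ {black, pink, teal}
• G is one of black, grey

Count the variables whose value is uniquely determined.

3

The 2 variables B and G are confined to {black, grey}, which locks those values in; drop them from C, D.
F and H share exactly the 2 values {white, yellow}; by pigeonhole those values go to them, so strike white, yellow from D, E.
D's domain is down to {teal}, so D = teal. Eliminate teal elsewhere: A, C.
That leaves C = pink. Remove pink from A.
A must be brown (only option left).
Determined: A=brown, C=pink, D=teal. The other variables each still have more than one consistent value. That makes 3.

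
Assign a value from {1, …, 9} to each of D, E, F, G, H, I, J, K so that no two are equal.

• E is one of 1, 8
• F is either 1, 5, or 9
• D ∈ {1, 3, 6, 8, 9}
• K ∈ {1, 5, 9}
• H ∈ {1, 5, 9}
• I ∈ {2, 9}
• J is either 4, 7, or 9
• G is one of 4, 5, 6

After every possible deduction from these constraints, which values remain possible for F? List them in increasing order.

The 3 variables F, H, K are confined to {1, 5, 9}, which locks those values in; drop them from D, E, G, I, J.
That leaves E = 8. Remove 8 from D.
I has just one choice, so I = 2.
No further eliminations apply; F can still be any of 1, 5, 9.

1, 5, 9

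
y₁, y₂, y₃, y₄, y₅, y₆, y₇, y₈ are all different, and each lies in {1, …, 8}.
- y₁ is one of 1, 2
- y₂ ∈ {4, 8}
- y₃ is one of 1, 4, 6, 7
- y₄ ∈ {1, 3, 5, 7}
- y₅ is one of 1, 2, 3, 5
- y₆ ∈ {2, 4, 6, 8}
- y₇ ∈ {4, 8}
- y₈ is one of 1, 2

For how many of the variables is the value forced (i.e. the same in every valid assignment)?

2

The 2 variables y₁ and y₈ are confined to {1, 2}, which locks those values in; drop them from y₃, y₄, y₅, y₆.
y₂ and y₇ share exactly the 2 values {4, 8}; by pigeonhole those values go to them, so strike 4, 8 from y₃, y₆.
y₆ must be 6 (only option left). Eliminate 6 elsewhere: y₃.
That leaves y₃ = 7. So y₄ can't be 7.
Determined: y₃=7, y₆=6. The other variables each still have more than one consistent value. That makes 2.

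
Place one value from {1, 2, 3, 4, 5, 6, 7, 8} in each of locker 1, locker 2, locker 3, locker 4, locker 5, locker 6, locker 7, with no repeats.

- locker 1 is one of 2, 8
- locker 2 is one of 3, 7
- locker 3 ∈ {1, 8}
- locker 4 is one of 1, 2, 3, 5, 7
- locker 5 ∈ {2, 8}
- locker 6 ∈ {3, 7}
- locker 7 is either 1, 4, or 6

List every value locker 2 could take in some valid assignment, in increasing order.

The 2 variables locker 1 and locker 5 are confined to {2, 8}, which locks those values in; drop them from locker 3, locker 4.
That leaves locker 3 = 1. Eliminate 1 elsewhere: locker 4, locker 7.
locker 2 and locker 6 share exactly the 2 values {3, 7}; by pigeonhole those values go to them, so strike 3, 7 from locker 4.
locker 4 has just one choice, so locker 4 = 5.
No further eliminations apply; locker 2 can still be any of 3, 7.

3, 7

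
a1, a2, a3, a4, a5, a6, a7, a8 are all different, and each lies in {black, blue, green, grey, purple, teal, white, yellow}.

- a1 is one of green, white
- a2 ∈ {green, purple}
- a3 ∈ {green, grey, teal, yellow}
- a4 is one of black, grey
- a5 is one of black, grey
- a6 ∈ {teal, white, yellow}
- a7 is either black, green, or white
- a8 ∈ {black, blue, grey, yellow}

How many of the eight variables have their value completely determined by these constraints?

2

Among the 8 variables, blue fits only a8 (and all 8 values in {black, blue, green, grey, purple, teal, white, yellow} must be used), so a8 = blue.
The 7 still-open variables draw from only 7 values {black, green, grey, purple, teal, white, yellow}, so each is used; only a2 can be purple, hence a2 = purple.
The 2 variables a4 and a5 are confined to {black, grey}, which locks those values in; drop them from a3, a7.
a1 and a7 between them cover only {green, white} — a naked pair. Remove those values from a3, a6.
Determined: a2=purple, a8=blue. The other variables each still have more than one consistent value. That makes 2.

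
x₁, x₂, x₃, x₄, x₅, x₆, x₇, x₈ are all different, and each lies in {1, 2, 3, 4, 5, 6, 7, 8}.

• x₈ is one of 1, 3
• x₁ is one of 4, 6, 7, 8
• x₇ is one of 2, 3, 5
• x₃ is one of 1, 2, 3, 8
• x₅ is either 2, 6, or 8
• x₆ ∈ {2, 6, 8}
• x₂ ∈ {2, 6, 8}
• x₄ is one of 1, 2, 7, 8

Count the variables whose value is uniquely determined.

3

The 8 variables draw from only 8 values {1, 2, 3, 4, 5, 6, 7, 8}, so each is used; only x₁ can be 4, hence x₁ = 4.
The 7 still-open variables draw from only 7 values {1, 2, 3, 5, 6, 7, 8}, so each is used; only x₇ can be 5, hence x₇ = 5.
Among the 6 still-open variables, 7 fits only x₄ (and all 6 values in {1, 2, 3, 6, 7, 8} must be used), so x₄ = 7.
The 3 variables x₂, x₅, x₆ are confined to {2, 6, 8}, which locks those values in; drop them from x₃.
Determined: x₁=4, x₄=7, x₇=5. The other variables each still have more than one consistent value. That makes 3.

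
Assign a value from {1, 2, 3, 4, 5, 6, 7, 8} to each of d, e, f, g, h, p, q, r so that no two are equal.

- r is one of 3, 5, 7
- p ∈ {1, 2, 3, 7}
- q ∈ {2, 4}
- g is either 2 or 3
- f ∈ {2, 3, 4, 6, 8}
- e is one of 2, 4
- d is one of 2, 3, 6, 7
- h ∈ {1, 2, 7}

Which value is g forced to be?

3

Among the 8 variables, 5 fits only r (and all 8 values in {1, 2, 3, 4, 5, 6, 7, 8} must be used), so r = 5.
Among the 7 still-open variables, 8 fits only f (and all 7 values in {1, 2, 3, 4, 6, 7, 8} must be used), so f = 8.
The 6 still-open variables draw from only 6 values {1, 2, 3, 4, 6, 7}, so each is used; only d can be 6, hence d = 6.
e and q share exactly the 2 values {2, 4}; by pigeonhole those values go to them, so strike 2, 4 from g, h, p.
So g = 3.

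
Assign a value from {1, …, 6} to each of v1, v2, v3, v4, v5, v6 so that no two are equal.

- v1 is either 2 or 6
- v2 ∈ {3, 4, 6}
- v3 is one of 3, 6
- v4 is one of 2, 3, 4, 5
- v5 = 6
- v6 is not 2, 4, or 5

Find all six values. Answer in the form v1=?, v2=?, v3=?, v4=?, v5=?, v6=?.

v1=2, v2=4, v3=3, v4=5, v5=6, v6=1

v5 has just one choice, so v5 = 6. So v1, v2, v3, v6 can't be 6.
v1 has just one choice, so v1 = 2. Eliminate 2 elsewhere: v4.
v3 has just one choice, so v3 = 3. Strike 3 from v2, v4, v6.
v6 has just one choice, so v6 = 1.
v2 must be 4 (only option left). So v4 can't be 4.
v4 has just one choice, so v4 = 5.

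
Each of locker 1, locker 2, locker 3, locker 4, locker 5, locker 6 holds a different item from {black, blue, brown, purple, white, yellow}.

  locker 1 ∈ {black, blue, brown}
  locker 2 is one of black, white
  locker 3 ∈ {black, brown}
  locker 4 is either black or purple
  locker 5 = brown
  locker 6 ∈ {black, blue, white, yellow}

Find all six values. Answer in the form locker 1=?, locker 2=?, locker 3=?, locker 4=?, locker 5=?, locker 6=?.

locker 5 has just one choice, so locker 5 = brown. Eliminate brown elsewhere: locker 1, locker 3.
locker 3's domain is down to {black}, so locker 3 = black. So locker 1, locker 2, locker 4, locker 6 can't be black.
locker 4 must be purple (only option left).
locker 1 must be blue (only option left). Eliminate blue elsewhere: locker 6.
That leaves locker 2 = white. Strike white from locker 6.
locker 6 has just one choice, so locker 6 = yellow.

locker 1=blue, locker 2=white, locker 3=black, locker 4=purple, locker 5=brown, locker 6=yellow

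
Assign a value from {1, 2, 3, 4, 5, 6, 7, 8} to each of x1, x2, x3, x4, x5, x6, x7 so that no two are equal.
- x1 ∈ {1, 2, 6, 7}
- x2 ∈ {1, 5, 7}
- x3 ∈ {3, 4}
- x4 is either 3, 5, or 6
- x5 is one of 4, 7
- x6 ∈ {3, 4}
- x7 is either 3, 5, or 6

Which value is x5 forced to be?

Among the 7 variables, 2 fits only x1 (and all 7 values in {1, 2, 3, 4, 5, 6, 7} must be used), so x1 = 2.
The 6 still-open variables draw from only 6 values {1, 3, 4, 5, 6, 7}, so each is used; only x2 can be 1, hence x2 = 1.
Among the 5 still-open variables, 7 fits only x5 (and all 5 values in {3, 4, 5, 6, 7} must be used), so x5 = 7.

7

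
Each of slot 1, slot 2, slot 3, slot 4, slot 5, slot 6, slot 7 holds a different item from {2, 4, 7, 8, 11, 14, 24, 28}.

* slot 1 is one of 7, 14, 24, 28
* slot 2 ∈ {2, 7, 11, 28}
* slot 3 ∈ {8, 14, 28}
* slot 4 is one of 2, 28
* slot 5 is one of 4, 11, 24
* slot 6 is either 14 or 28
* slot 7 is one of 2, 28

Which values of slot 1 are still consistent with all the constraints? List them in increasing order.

7, 24

The 2 variables slot 4 and slot 7 are confined to {2, 28}, which locks those values in; drop them from slot 1, slot 2, slot 3, slot 6.
That leaves slot 6 = 14. Strike 14 from slot 1, slot 3.
slot 3's domain is down to {8}, so slot 3 = 8.
No further eliminations apply; slot 1 can still be any of 7, 24.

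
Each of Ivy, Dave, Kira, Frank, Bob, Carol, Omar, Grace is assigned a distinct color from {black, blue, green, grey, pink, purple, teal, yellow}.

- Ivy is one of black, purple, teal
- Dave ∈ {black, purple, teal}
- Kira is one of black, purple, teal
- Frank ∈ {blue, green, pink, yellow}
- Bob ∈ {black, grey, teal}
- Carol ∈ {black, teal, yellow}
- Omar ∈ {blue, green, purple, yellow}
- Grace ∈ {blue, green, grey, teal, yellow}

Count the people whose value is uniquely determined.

Among the 8 variables, pink fits only Frank (and all 8 values in {black, blue, green, grey, pink, purple, teal, yellow} must be used), so Frank = pink.
Ivy, Dave, Kira between them cover only {black, purple, teal} — a naked triple. Remove those values from Bob, Carol, Omar, Grace.
Bob must be grey (only option left). Eliminate grey elsewhere: Grace.
Carol's domain is down to {yellow}, so Carol = yellow. Strike yellow from Omar, Grace.
Determined: Frank=pink, Bob=grey, Carol=yellow. The other people each still have more than one consistent value. That makes 3.

3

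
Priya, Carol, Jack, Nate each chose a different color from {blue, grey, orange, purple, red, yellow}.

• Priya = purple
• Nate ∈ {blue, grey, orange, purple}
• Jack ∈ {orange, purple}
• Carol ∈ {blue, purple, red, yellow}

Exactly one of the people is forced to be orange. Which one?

Jack

Priya has just one choice, so Priya = purple. So Carol, Jack, Nate can't be purple.
So orange goes to Jack.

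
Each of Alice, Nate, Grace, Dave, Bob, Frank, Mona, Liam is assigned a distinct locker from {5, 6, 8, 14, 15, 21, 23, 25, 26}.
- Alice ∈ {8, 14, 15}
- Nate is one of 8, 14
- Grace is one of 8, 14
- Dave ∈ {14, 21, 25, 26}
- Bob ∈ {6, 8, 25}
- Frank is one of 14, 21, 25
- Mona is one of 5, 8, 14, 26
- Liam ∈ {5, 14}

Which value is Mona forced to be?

26

The 8 variables draw from only 8 values {5, 6, 8, 14, 15, 21, 25, 26}, so each is used; only Bob can be 6, hence Bob = 6.
Among the 7 still-open variables, 15 fits only Alice (and all 7 values in {5, 8, 14, 15, 21, 25, 26} must be used), so Alice = 15.
Nate and Grace between them cover only {8, 14} — a naked pair. Remove those values from Dave, Frank, Mona, Liam.
That leaves Liam = 5. Remove 5 from Mona.
So Mona = 26.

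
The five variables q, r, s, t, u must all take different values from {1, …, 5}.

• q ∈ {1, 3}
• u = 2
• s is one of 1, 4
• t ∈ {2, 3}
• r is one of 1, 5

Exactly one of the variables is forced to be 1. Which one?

u must be 2 (only option left). So t can't be 2.
t has just one choice, so t = 3. Remove 3 from q.
So 1 goes to q.

q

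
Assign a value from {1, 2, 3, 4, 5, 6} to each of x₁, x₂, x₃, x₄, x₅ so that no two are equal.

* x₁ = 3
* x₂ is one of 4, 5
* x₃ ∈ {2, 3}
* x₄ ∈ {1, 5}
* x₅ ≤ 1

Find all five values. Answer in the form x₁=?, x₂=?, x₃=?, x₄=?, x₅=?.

x₁=3, x₂=4, x₃=2, x₄=5, x₅=1

x₁ has just one choice, so x₁ = 3. So x₃ can't be 3.
x₃ must be 2 (only option left).
x₅ must be 1 (only option left). So x₄ can't be 1.
x₄ has just one choice, so x₄ = 5. Strike 5 from x₂.
That leaves x₂ = 4.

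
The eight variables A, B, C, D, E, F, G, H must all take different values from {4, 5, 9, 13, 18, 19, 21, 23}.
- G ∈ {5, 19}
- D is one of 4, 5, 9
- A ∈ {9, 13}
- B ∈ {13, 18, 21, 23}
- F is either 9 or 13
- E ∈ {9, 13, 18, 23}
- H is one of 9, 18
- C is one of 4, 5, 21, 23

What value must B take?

21

The 8 variables draw from only 8 values {4, 5, 9, 13, 18, 19, 21, 23}, so each is used; only G can be 19, hence G = 19.
The 2 variables A and F are confined to {9, 13}, which locks those values in; drop them from B, D, E, H.
H has just one choice, so H = 18. Eliminate 18 elsewhere: B, E.
E must be 23 (only option left). Strike 23 from B, C.
So B = 21.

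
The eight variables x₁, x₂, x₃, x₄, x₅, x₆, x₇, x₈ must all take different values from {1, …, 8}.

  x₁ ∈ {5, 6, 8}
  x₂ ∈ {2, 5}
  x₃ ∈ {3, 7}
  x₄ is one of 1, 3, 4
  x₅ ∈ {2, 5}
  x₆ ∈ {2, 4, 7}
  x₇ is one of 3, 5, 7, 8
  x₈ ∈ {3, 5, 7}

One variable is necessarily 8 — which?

Among the 8 variables, 1 fits only x₄ (and all 8 values in {1, 2, 3, 4, 5, 6, 7, 8} must be used), so x₄ = 1.
The 7 still-open variables together cover exactly {2, 3, 4, 5, 6, 7, 8} — 7 values for 7 variables — and 4 appears only in x₆'s list, so x₆ = 4.
The 6 still-open variables draw from only 6 values {2, 3, 5, 6, 7, 8}, so each is used; only x₁ can be 6, hence x₁ = 6.
The 5 still-open variables together cover exactly {2, 3, 5, 7, 8} — 5 values for 5 variables — and 8 appears only in x₇'s list, so x₇ = 8.

x₇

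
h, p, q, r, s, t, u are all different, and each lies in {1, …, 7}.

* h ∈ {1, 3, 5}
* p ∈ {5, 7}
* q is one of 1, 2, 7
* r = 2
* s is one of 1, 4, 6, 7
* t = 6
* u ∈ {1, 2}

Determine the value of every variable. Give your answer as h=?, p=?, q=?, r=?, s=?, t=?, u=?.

h=3, p=5, q=7, r=2, s=4, t=6, u=1

r's domain is down to {2}, so r = 2. Remove 2 from q, u.
That leaves t = 6. Remove 6 from s.
u's domain is down to {1}, so u = 1. Eliminate 1 elsewhere: h, q, s.
q's domain is down to {7}, so q = 7. So p, s can't be 7.
s's domain is down to {4}, so s = 4.
p has just one choice, so p = 5. So h can't be 5.
That leaves h = 3.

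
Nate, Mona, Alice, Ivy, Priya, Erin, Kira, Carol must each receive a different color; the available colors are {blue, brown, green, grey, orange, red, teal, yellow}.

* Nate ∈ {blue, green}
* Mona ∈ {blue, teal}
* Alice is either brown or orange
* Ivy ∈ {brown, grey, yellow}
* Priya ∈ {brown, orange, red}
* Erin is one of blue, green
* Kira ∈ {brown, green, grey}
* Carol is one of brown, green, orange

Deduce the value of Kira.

Among the 8 variables, red fits only Priya (and all 8 values in {blue, brown, green, grey, orange, red, teal, yellow} must be used), so Priya = red.
The 7 still-open variables draw from only 7 values {blue, brown, green, grey, orange, teal, yellow}, so each is used; only Mona can be teal, hence Mona = teal.
Among the 6 still-open variables, yellow fits only Ivy (and all 6 values in {blue, brown, green, grey, orange, yellow} must be used), so Ivy = yellow.
Among the 5 still-open variables, grey fits only Kira (and all 5 values in {blue, brown, green, grey, orange} must be used), so Kira = grey.

grey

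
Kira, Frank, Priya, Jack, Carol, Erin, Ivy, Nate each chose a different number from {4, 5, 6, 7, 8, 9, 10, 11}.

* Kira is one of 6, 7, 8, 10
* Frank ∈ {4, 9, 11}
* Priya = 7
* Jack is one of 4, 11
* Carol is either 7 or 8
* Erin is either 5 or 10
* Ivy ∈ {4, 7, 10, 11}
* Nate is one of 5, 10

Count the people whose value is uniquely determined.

4

Priya has just one choice, so Priya = 7. Strike 7 from Kira, Carol, Ivy.
Carol's domain is down to {8}, so Carol = 8. So Kira can't be 8.
The 6 still-open variables together cover exactly {4, 5, 6, 9, 10, 11} — 6 values for 6 variables — and 6 appears only in Kira's list, so Kira = 6.
The 5 still-open variables together cover exactly {4, 5, 9, 10, 11} — 5 values for 5 variables — and 9 appears only in Frank's list, so Frank = 9.
Erin and Nate share exactly the 2 values {5, 10}; by pigeonhole those values go to them, so strike 5, 10 from Ivy.
Determined: Kira=6, Frank=9, Priya=7, Carol=8. The other people each still have more than one consistent value. That makes 4.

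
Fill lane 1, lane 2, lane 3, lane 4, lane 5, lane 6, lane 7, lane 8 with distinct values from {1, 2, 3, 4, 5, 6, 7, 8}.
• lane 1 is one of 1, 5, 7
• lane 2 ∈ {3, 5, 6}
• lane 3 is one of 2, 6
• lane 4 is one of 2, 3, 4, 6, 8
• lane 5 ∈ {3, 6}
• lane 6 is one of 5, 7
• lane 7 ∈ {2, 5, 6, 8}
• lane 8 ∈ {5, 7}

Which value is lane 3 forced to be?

2

The 8 variables draw from only 8 values {1, 2, 3, 4, 5, 6, 7, 8}, so each is used; only lane 1 can be 1, hence lane 1 = 1.
Among the 7 still-open variables, 4 fits only lane 4 (and all 7 values in {2, 3, 4, 5, 6, 7, 8} must be used), so lane 4 = 4.
Among the 6 still-open variables, 8 fits only lane 7 (and all 6 values in {2, 3, 5, 6, 7, 8} must be used), so lane 7 = 8.
Among the 5 still-open variables, 2 fits only lane 3 (and all 5 values in {2, 3, 5, 6, 7} must be used), so lane 3 = 2.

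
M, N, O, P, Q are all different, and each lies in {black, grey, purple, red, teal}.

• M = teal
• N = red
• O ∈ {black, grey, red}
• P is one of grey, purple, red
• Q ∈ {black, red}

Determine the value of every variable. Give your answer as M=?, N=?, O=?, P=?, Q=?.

M=teal, N=red, O=grey, P=purple, Q=black

M's domain is down to {teal}, so M = teal.
N must be red (only option left). So O, P, Q can't be red.
That leaves Q = black. Eliminate black elsewhere: O.
O has just one choice, so O = grey. So P can't be grey.
That leaves P = purple.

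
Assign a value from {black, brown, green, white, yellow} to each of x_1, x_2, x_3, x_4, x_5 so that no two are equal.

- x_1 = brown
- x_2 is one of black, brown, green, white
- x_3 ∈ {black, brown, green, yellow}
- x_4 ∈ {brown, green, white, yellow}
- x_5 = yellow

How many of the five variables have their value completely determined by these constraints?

2

x_1 has just one choice, so x_1 = brown. Strike brown from x_2, x_3, x_4.
x_5's domain is down to {yellow}, so x_5 = yellow. Eliminate yellow elsewhere: x_3, x_4.
Determined: x_1=brown, x_5=yellow. The other variables each still have more than one consistent value. That makes 2.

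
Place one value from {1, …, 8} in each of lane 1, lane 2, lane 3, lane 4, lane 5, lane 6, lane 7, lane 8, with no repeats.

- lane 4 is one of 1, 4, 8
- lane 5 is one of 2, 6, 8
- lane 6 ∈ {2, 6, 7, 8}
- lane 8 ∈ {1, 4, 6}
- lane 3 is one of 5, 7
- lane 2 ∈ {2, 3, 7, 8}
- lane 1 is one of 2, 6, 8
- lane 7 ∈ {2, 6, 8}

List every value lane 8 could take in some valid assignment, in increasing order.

Among the 8 variables, 3 fits only lane 2 (and all 8 values in {1, 2, 3, 4, 5, 6, 7, 8} must be used), so lane 2 = 3.
Among the 7 still-open variables, 5 fits only lane 3 (and all 7 values in {1, 2, 4, 5, 6, 7, 8} must be used), so lane 3 = 5.
The 6 still-open variables together cover exactly {1, 2, 4, 6, 7, 8} — 6 values for 6 variables — and 7 appears only in lane 6's list, so lane 6 = 7.
lane 1, lane 5, lane 7 share exactly the 3 values {2, 6, 8}; by pigeonhole those values go to them, so strike 2, 6, 8 from lane 4, lane 8.
No further eliminations apply; lane 8 can still be any of 1, 4.

1, 4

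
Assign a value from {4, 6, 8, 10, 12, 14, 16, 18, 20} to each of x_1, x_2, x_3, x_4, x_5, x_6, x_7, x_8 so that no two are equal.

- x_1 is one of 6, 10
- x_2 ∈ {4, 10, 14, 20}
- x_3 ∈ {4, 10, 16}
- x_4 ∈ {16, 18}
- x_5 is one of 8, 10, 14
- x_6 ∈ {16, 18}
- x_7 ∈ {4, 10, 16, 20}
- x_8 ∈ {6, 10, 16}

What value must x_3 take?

Among the 8 variables, 8 fits only x_5 (and all 8 values in {4, 6, 8, 10, 14, 16, 18, 20} must be used), so x_5 = 8.
Among the 7 still-open variables, 14 fits only x_2 (and all 7 values in {4, 6, 10, 14, 16, 18, 20} must be used), so x_2 = 14.
Among the 6 still-open variables, 20 fits only x_7 (and all 6 values in {4, 6, 10, 16, 18, 20} must be used), so x_7 = 20.
The 5 still-open variables draw from only 5 values {4, 6, 10, 16, 18}, so each is used; only x_3 can be 4, hence x_3 = 4.

4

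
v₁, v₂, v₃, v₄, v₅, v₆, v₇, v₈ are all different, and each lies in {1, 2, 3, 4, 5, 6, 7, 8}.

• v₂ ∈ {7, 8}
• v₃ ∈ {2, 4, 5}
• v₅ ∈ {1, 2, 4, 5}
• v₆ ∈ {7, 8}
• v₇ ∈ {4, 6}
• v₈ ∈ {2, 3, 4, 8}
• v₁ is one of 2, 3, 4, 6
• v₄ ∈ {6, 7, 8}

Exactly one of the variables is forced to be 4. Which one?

v₇

The 8 variables draw from only 8 values {1, 2, 3, 4, 5, 6, 7, 8}, so each is used; only v₅ can be 1, hence v₅ = 1.
The 7 still-open variables together cover exactly {2, 3, 4, 5, 6, 7, 8} — 7 values for 7 variables — and 5 appears only in v₃'s list, so v₃ = 5.
v₂ and v₆ share exactly the 2 values {7, 8}; by pigeonhole those values go to them, so strike 7, 8 from v₄, v₈.
v₄ must be 6 (only option left). Eliminate 6 elsewhere: v₁, v₇.
So 4 goes to v₇.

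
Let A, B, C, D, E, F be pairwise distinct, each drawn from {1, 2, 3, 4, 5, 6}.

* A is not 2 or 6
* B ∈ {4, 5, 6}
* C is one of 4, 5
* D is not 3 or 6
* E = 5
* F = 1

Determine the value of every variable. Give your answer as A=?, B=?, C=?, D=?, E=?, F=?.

E has just one choice, so E = 5. Eliminate 5 elsewhere: A, B, C, D.
F has just one choice, so F = 1. Strike 1 from A, D.
C has just one choice, so C = 4. Remove 4 from A, B, D.
D must be 2 (only option left).
A's domain is down to {3}, so A = 3.
That leaves B = 6.

A=3, B=6, C=4, D=2, E=5, F=1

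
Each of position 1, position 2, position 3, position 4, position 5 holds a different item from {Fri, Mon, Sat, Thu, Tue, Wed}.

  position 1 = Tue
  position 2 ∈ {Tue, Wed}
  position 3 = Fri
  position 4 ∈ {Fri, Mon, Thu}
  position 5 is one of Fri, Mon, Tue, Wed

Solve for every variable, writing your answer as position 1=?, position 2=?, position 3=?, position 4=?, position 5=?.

position 1=Tue, position 2=Wed, position 3=Fri, position 4=Thu, position 5=Mon

position 1's domain is down to {Tue}, so position 1 = Tue. Remove Tue from position 2, position 5.
position 2's domain is down to {Wed}, so position 2 = Wed. Remove Wed from position 5.
position 3 must be Fri (only option left). Eliminate Fri elsewhere: position 4, position 5.
position 5's domain is down to {Mon}, so position 5 = Mon. Remove Mon from position 4.
That leaves position 4 = Thu.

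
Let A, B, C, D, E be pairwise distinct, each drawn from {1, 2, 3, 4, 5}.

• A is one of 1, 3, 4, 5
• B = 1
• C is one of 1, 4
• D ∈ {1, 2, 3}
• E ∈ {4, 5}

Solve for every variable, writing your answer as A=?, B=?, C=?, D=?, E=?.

B must be 1 (only option left). Eliminate 1 elsewhere: A, C, D.
C's domain is down to {4}, so C = 4. So A, E can't be 4.
E must be 5 (only option left). So A can't be 5.
A's domain is down to {3}, so A = 3. Strike 3 from D.
D must be 2 (only option left).

A=3, B=1, C=4, D=2, E=5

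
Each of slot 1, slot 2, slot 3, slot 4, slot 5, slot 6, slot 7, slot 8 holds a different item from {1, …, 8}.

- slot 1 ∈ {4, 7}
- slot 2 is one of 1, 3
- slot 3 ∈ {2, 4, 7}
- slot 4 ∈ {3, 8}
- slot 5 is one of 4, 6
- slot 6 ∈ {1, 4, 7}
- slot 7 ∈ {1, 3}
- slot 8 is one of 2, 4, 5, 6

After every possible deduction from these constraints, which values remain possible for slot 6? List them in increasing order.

4, 7

Among the 8 variables, 5 fits only slot 8 (and all 8 values in {1, 2, 3, 4, 5, 6, 7, 8} must be used), so slot 8 = 5.
The 7 still-open variables together cover exactly {1, 2, 3, 4, 6, 7, 8} — 7 values for 7 variables — and 2 appears only in slot 3's list, so slot 3 = 2.
The 6 still-open variables together cover exactly {1, 3, 4, 6, 7, 8} — 6 values for 6 variables — and 6 appears only in slot 5's list, so slot 5 = 6.
The 5 still-open variables draw from only 5 values {1, 3, 4, 7, 8}, so each is used; only slot 4 can be 8, hence slot 4 = 8.
slot 2 and slot 7 share exactly the 2 values {1, 3}; by pigeonhole those values go to them, so strike 1, 3 from slot 6.
No further eliminations apply; slot 6 can still be any of 4, 7.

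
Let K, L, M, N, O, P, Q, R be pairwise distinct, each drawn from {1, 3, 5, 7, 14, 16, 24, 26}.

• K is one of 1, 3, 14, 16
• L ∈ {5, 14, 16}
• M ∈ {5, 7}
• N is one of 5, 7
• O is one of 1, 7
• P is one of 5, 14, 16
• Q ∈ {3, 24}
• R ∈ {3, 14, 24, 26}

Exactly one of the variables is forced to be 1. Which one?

Among the 8 variables, 26 fits only R (and all 8 values in {1, 3, 5, 7, 14, 16, 24, 26} must be used), so R = 26.
The 7 still-open variables draw from only 7 values {1, 3, 5, 7, 14, 16, 24}, so each is used; only Q can be 24, hence Q = 24.
The 6 still-open variables together cover exactly {1, 3, 5, 7, 14, 16} — 6 values for 6 variables — and 3 appears only in K's list, so K = 3.
The 5 still-open variables draw from only 5 values {1, 5, 7, 14, 16}, so each is used; only O can be 1, hence O = 1.

O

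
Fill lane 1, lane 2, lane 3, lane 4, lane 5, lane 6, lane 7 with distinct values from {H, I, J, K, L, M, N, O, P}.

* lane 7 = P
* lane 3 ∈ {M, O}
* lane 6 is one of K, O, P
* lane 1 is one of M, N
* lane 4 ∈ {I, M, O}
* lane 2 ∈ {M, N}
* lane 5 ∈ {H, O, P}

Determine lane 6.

lane 7's domain is down to {P}, so lane 7 = P. Strike P from lane 5, lane 6.
The 6 still-open variables draw from only 6 values {H, I, K, M, N, O}, so each is used; only lane 5 can be H, hence lane 5 = H.
The 5 still-open variables draw from only 5 values {I, K, M, N, O}, so each is used; only lane 4 can be I, hence lane 4 = I.
The 4 still-open variables draw from only 4 values {K, M, N, O}, so each is used; only lane 6 can be K, hence lane 6 = K.

K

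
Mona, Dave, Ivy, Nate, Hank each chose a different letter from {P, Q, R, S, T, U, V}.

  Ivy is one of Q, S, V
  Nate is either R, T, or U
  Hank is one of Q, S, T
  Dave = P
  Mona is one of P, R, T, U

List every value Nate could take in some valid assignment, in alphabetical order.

R, T, U

Dave's domain is down to {P}, so Dave = P. Eliminate P elsewhere: Mona.
No further eliminations apply; Nate can still be any of R, T, U.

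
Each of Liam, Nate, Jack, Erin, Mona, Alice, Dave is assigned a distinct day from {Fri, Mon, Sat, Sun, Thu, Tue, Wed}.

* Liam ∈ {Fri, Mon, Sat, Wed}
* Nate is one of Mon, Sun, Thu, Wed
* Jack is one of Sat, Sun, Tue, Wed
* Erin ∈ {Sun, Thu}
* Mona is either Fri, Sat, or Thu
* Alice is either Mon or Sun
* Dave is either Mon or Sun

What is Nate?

Wed

The 7 variables draw from only 7 values {Fri, Mon, Sat, Sun, Thu, Tue, Wed}, so each is used; only Jack can be Tue, hence Jack = Tue.
The 2 variables Alice and Dave are confined to {Mon, Sun}, which locks those values in; drop them from Liam, Nate, Erin.
Erin's domain is down to {Thu}, so Erin = Thu. Strike Thu from Nate, Mona.
So Nate = Wed.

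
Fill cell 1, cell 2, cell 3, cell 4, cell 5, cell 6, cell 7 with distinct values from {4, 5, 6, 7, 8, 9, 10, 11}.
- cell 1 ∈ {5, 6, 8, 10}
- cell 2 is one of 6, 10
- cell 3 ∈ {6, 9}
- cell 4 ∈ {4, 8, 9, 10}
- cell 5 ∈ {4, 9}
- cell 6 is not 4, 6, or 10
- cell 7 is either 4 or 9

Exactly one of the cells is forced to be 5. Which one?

cell 1

cell 5 and cell 7 share exactly the 2 values {4, 9}; by pigeonhole those values go to them, so strike 4, 9 from cell 3, cell 4, cell 6.
That leaves cell 3 = 6. Strike 6 from cell 1, cell 2.
cell 2 has just one choice, so cell 2 = 10. So cell 1, cell 4 can't be 10.
cell 4's domain is down to {8}, so cell 4 = 8. Strike 8 from cell 1, cell 6.
So 5 goes to cell 1.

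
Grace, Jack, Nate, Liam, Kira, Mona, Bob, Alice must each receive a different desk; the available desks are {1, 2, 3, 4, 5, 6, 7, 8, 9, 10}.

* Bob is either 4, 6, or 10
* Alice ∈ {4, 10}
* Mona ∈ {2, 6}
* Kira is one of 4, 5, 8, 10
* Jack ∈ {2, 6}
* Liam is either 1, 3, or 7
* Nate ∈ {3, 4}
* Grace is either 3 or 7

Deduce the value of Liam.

1

Jack and Mona between them cover only {2, 6} — a naked pair. Remove those values from Bob.
Bob and Alice share exactly the 2 values {4, 10}; by pigeonhole those values go to them, so strike 4, 10 from Nate, Kira.
Nate must be 3 (only option left). Eliminate 3 elsewhere: Grace, Liam.
Grace must be 7 (only option left). Eliminate 7 elsewhere: Liam.
So Liam = 1.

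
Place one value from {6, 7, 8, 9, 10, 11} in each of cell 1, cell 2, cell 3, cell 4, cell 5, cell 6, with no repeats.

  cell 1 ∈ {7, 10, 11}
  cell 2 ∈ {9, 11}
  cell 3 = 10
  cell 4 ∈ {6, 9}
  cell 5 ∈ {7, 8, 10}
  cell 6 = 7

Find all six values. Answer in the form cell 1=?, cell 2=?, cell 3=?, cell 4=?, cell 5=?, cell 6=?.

cell 1=11, cell 2=9, cell 3=10, cell 4=6, cell 5=8, cell 6=7

cell 3 must be 10 (only option left). Strike 10 from cell 1, cell 5.
cell 6 has just one choice, so cell 6 = 7. Eliminate 7 elsewhere: cell 1, cell 5.
cell 1 has just one choice, so cell 1 = 11. Eliminate 11 elsewhere: cell 2.
cell 2's domain is down to {9}, so cell 2 = 9. Eliminate 9 elsewhere: cell 4.
That leaves cell 4 = 6.
cell 5 must be 8 (only option left).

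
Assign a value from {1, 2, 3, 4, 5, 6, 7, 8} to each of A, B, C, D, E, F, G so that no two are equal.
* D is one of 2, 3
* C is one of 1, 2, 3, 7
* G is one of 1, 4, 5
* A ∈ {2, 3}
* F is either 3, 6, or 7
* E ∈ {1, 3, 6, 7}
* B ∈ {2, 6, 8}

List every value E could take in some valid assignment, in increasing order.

A and D between them cover only {2, 3} — a naked pair. Remove those values from B, C, E, F.
C, E, F between them cover only {1, 6, 7} — a naked triple. Remove those values from B, G.
That leaves B = 8.
No further eliminations apply; E can still be any of 1, 6, 7.

1, 6, 7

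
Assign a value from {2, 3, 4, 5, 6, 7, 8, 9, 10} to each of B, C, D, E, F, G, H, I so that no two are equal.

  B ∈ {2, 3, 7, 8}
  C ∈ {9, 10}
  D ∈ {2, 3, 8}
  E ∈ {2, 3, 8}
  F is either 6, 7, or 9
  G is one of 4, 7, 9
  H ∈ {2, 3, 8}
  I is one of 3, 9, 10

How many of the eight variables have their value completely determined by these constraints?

Among the 8 variables, 4 fits only G (and all 8 values in {2, 3, 4, 6, 7, 8, 9, 10} must be used), so G = 4.
Among the 7 still-open variables, 6 fits only F (and all 7 values in {2, 3, 6, 7, 8, 9, 10} must be used), so F = 6.
The 6 still-open variables together cover exactly {2, 3, 7, 8, 9, 10} — 6 values for 6 variables — and 7 appears only in B's list, so B = 7.
D, E, H between them cover only {2, 3, 8} — a naked triple. Remove those values from I.
Determined: B=7, F=6, G=4. The other variables each still have more than one consistent value. That makes 3.

3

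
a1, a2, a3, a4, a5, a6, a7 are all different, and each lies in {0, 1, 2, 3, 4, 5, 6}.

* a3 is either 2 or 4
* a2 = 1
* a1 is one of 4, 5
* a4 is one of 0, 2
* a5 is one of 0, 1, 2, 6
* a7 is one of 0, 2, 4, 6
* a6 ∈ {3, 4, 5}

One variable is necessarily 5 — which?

a1

a2 must be 1 (only option left). Eliminate 1 elsewhere: a5.
The 6 still-open variables together cover exactly {0, 2, 3, 4, 5, 6} — 6 values for 6 variables — and 3 appears only in a6's list, so a6 = 3.
The 5 still-open variables together cover exactly {0, 2, 4, 5, 6} — 5 values for 5 variables — and 5 appears only in a1's list, so a1 = 5.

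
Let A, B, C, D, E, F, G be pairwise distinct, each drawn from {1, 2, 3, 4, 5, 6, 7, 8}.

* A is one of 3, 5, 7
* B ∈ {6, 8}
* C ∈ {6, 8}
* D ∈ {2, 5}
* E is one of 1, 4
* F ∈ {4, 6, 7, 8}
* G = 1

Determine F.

G has just one choice, so G = 1. Strike 1 from E.
E's domain is down to {4}, so E = 4. Strike 4 from F.
The 2 variables B and C are confined to {6, 8}, which locks those values in; drop them from F.
So F = 7.

7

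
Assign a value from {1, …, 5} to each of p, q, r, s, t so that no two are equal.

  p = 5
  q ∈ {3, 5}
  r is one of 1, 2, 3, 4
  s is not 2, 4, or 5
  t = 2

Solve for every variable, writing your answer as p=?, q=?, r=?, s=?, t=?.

p=5, q=3, r=4, s=1, t=2

p's domain is down to {5}, so p = 5. Strike 5 from q.
q's domain is down to {3}, so q = 3. Remove 3 from r, s.
s must be 1 (only option left). Strike 1 from r.
That leaves t = 2. Remove 2 from r.
r's domain is down to {4}, so r = 4.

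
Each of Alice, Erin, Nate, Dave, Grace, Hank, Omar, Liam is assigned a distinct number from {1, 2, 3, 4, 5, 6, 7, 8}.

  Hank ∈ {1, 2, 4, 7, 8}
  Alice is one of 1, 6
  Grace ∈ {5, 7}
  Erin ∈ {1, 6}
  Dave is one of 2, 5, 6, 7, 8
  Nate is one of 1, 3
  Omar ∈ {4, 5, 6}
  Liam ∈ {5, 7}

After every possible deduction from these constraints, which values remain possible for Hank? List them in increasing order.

The 8 variables draw from only 8 values {1, 2, 3, 4, 5, 6, 7, 8}, so each is used; only Nate can be 3, hence Nate = 3.
Alice and Erin share exactly the 2 values {1, 6}; by pigeonhole those values go to them, so strike 1, 6 from Dave, Hank, Omar.
Grace and Liam share exactly the 2 values {5, 7}; by pigeonhole those values go to them, so strike 5, 7 from Dave, Hank, Omar.
That leaves Omar = 4. Eliminate 4 elsewhere: Hank.
No further eliminations apply; Hank can still be any of 2, 8.

2, 8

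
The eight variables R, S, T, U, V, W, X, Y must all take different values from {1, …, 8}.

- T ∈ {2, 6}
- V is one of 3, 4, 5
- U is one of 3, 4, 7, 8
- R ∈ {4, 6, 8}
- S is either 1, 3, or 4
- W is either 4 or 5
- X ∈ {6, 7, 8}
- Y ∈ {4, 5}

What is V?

Among the 8 variables, 1 fits only S (and all 8 values in {1, 2, 3, 4, 5, 6, 7, 8} must be used), so S = 1.
The 7 still-open variables draw from only 7 values {2, 3, 4, 5, 6, 7, 8}, so each is used; only T can be 2, hence T = 2.
The 2 variables W and Y are confined to {4, 5}, which locks those values in; drop them from R, U, V.
So V = 3.

3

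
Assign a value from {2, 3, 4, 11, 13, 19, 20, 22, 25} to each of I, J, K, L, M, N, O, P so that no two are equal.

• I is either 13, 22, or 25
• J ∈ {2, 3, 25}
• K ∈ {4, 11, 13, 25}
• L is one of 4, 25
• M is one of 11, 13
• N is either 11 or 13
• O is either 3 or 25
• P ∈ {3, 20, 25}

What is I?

22

The 8 variables draw from only 8 values {2, 3, 4, 11, 13, 20, 22, 25}, so each is used; only J can be 2, hence J = 2.
The 7 still-open variables together cover exactly {3, 4, 11, 13, 20, 22, 25} — 7 values for 7 variables — and 20 appears only in P's list, so P = 20.
The 6 still-open variables draw from only 6 values {3, 4, 11, 13, 22, 25}, so each is used; only O can be 3, hence O = 3.
Among the 5 still-open variables, 22 fits only I (and all 5 values in {4, 11, 13, 22, 25} must be used), so I = 22.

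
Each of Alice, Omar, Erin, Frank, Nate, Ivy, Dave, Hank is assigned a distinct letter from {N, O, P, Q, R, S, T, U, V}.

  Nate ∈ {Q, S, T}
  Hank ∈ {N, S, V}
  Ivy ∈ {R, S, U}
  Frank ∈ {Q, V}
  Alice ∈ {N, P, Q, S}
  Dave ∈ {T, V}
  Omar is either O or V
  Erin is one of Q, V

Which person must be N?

Erin and Frank between them cover only {Q, V} — a naked pair. Remove those values from Alice, Omar, Nate, Dave, Hank.
Omar's domain is down to {O}, so Omar = O.
That leaves Dave = T. So Nate can't be T.
Nate's domain is down to {S}, so Nate = S. Eliminate S elsewhere: Alice, Ivy, Hank.

Hank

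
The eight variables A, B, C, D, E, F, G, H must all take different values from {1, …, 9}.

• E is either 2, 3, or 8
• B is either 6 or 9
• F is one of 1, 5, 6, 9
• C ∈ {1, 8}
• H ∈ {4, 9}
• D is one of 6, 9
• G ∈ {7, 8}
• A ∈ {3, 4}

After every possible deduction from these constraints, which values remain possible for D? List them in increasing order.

6, 9

B and D share exactly the 2 values {6, 9}; by pigeonhole those values go to them, so strike 6, 9 from F, H.
H's domain is down to {4}, so H = 4. So A can't be 4.
A must be 3 (only option left). Strike 3 from E.
No further eliminations apply; D can still be any of 6, 9.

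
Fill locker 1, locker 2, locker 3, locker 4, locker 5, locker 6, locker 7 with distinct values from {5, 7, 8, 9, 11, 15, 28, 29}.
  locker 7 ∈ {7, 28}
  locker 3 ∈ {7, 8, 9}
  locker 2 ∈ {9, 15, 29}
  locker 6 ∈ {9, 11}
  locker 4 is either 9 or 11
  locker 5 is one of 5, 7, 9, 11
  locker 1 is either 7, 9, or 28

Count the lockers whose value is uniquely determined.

The 2 variables locker 4 and locker 6 are confined to {9, 11}, which locks those values in; drop them from locker 1, locker 2, locker 3, locker 5.
locker 1 and locker 7 between them cover only {7, 28} — a naked pair. Remove those values from locker 3, locker 5.
That leaves locker 3 = 8.
That leaves locker 5 = 5.
Determined: locker 3=8, locker 5=5. The other lockers each still have more than one consistent value. That makes 2.

2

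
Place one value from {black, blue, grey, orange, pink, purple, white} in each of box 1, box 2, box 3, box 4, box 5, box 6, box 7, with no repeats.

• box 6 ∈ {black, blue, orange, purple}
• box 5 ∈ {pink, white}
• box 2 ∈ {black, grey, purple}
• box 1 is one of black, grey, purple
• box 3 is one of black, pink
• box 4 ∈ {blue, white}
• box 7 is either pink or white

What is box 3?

black

The 7 variables together cover exactly {black, blue, grey, orange, pink, purple, white} — 7 values for 7 variables — and orange appears only in box 6's list, so box 6 = orange.
Among the 6 still-open variables, blue fits only box 4 (and all 6 values in {black, blue, grey, pink, purple, white} must be used), so box 4 = blue.
The 2 variables box 5 and box 7 are confined to {pink, white}, which locks those values in; drop them from box 3.
So box 3 = black.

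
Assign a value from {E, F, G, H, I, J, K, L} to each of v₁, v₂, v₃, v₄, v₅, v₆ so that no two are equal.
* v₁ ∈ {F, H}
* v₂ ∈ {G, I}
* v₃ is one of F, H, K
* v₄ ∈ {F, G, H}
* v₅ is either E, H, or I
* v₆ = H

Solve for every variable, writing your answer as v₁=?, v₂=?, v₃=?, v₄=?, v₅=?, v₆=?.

v₁=F, v₂=I, v₃=K, v₄=G, v₅=E, v₆=H

v₆'s domain is down to {H}, so v₆ = H. Eliminate H elsewhere: v₁, v₃, v₄, v₅.
v₁'s domain is down to {F}, so v₁ = F. So v₃, v₄ can't be F.
v₃'s domain is down to {K}, so v₃ = K.
v₄'s domain is down to {G}, so v₄ = G. So v₂ can't be G.
That leaves v₂ = I. So v₅ can't be I.
v₅ has just one choice, so v₅ = E.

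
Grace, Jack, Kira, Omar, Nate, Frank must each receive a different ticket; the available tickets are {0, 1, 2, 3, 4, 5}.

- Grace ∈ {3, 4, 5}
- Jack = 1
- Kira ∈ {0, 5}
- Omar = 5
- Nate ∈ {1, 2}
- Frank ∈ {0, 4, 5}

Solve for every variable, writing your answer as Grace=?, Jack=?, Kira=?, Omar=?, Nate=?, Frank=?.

Jack has just one choice, so Jack = 1. Eliminate 1 elsewhere: Nate.
That leaves Omar = 5. Remove 5 from Grace, Kira, Frank.
That leaves Nate = 2.
Kira has just one choice, so Kira = 0. Eliminate 0 elsewhere: Frank.
Frank must be 4 (only option left). Remove 4 from Grace.
Grace's domain is down to {3}, so Grace = 3.

Grace=3, Jack=1, Kira=0, Omar=5, Nate=2, Frank=4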